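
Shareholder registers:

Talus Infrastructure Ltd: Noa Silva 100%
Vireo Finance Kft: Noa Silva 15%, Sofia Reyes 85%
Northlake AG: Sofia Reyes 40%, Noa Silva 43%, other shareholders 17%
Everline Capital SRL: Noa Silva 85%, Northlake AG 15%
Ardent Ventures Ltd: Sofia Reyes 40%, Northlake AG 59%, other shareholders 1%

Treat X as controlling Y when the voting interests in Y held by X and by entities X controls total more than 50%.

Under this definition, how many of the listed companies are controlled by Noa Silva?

Noa holds 100% of Talus, so Noa controls Talus.
Noa holds 85% of Everline, so Noa controls Everline.
No other company's threshold is met.
Noa controls 2 companies.

2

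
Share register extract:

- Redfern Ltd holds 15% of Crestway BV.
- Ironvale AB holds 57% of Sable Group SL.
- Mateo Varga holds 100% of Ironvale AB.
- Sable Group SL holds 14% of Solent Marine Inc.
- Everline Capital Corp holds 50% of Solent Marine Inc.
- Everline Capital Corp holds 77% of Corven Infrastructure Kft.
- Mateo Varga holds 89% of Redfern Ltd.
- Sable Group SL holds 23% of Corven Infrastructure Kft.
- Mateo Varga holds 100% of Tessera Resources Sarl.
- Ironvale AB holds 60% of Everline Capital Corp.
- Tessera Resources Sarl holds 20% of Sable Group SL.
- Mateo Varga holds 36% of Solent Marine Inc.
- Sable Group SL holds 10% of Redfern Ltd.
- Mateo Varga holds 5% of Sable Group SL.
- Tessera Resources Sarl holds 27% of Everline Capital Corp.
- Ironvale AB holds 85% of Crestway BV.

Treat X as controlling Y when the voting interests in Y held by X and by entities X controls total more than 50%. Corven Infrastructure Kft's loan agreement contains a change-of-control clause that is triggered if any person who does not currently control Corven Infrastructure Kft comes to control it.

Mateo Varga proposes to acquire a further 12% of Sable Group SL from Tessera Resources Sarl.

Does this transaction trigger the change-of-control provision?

The purchase adds only to Mateo's holdings (Tessera's stake shrinks), so Mateo is the only person who could newly come to control Corven.
Mateo holds 100% of Tessera, so Mateo controls Tessera.
Mateo holds 100% of Ironvale, so Mateo controls Ironvale.
Tessera and Ironvale together hold 27% + 60% = 87% of Everline, so Mateo controls Everline.
Mateo and Tessera and Ironvale together hold 5% + 20% + 57% = 82% of Sable, so Mateo controls Sable.
Sable and Everline together hold 23% + 77% = 100% of Corven, so Mateo controls Corven.
So Mateo already controls Corven before the transaction.
After the purchase, Mateo's direct stake in Sable rises to 5% + 12% = 17%, and Tessera's stake falls to 8%.
Mateo controlled Corven already, so this is not a new person acquiring control; every other person's position is unchanged or reduced.
No new person acquires control, so the clause is not triggered.

No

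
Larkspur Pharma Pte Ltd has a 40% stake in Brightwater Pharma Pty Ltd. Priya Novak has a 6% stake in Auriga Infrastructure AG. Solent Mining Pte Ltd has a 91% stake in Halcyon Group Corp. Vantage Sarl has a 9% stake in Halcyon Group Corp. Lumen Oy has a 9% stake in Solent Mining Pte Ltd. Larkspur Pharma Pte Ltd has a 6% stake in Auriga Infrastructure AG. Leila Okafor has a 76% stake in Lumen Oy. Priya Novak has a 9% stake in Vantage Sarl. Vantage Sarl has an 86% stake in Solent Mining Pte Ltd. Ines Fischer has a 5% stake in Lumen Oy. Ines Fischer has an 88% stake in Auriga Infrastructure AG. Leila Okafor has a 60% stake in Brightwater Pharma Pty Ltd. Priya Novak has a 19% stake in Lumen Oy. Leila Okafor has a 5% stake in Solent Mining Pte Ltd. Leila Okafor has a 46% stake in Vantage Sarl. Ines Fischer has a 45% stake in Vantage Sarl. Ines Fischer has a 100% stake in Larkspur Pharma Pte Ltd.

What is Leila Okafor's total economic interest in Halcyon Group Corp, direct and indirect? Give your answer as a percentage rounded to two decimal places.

Leila reaches Halcyon along 4 paths.
Via Vantage: 46% × 9% = 4.14%.
Via Lumen → Solent: 76% × 9% × 91% = 6.2244%.
Via Vantage → Solent: 46% × 86% × 91% = 35.9996%.
Via Solent: 5% × 91% = 4.55%.
Total: 4.14% + 6.2244% + 35.9996% + 4.55% = 50.914%.
Rounded: 50.91%.

50.91%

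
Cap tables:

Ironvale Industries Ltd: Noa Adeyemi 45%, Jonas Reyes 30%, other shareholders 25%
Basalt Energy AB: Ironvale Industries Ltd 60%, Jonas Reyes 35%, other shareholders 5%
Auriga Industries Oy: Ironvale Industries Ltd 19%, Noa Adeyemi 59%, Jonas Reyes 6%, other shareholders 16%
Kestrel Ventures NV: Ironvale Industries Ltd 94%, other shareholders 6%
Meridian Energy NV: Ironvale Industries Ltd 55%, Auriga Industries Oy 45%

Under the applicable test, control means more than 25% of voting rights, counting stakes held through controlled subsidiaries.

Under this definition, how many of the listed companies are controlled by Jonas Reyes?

4

Jonas holds 30% of Ironvale, so Jonas controls Ironvale.
Ironvale and Jonas together hold 60% + 35% = 95% of Basalt, so Jonas controls Basalt.
Ironvale holds 94% of Kestrel, so Jonas controls Kestrel.
Ironvale holds 55% of Meridian, so Jonas controls Meridian.
No other company's threshold is met.
Jonas controls 4 companies.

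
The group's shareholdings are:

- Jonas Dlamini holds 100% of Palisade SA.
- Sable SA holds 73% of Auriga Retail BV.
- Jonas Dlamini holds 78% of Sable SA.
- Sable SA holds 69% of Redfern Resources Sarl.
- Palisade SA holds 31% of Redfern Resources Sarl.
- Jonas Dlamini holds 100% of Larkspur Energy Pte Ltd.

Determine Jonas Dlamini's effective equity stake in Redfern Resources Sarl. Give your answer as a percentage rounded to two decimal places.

84.82%

Jonas reaches Redfern along 2 paths.
Via Palisade: 100% × 31% = 31%.
Via Sable: 78% × 69% = 53.82%.
Total: 31% + 53.82% = 84.82%.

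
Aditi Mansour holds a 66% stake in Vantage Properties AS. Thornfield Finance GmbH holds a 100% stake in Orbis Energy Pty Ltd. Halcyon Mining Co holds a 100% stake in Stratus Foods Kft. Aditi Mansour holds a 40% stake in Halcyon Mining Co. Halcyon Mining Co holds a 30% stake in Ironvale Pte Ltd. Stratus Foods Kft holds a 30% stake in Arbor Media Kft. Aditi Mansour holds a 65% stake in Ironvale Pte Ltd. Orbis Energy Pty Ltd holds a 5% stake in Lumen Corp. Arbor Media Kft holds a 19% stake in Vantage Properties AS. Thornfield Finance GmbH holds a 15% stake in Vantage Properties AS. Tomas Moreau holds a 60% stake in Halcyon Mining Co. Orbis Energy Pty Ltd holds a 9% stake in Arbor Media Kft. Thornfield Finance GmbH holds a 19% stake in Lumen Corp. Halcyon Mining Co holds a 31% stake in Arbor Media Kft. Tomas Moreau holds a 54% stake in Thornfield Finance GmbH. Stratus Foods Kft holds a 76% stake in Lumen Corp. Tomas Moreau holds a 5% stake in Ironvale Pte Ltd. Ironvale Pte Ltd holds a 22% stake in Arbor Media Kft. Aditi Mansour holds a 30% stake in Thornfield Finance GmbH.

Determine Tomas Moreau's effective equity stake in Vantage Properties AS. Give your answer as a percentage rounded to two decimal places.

16.94%

Tomas reaches Vantage along 6 paths.
Via Thornfield: 54% × 15% = 8.1%.
Via Halcyon → Stratus → Arbor: 60% × 100% × 30% × 19% = 3.42%.
Via Halcyon → Arbor: 60% × 31% × 19% = 3.534%.
Via Thornfield → Orbis → Arbor: 54% × 100% × 9% × 19% = 0.9234%.
Via Ironvale → Arbor: 5% × 22% × 19% = 0.209%.
Via Halcyon → Ironvale → Arbor: 60% × 30% × 22% × 19% = 0.7524%.
Total: 8.1% + 3.42% + 3.534% + 0.9234% + 0.209% + 0.7524% = 16.9388%.
Rounded: 16.94%.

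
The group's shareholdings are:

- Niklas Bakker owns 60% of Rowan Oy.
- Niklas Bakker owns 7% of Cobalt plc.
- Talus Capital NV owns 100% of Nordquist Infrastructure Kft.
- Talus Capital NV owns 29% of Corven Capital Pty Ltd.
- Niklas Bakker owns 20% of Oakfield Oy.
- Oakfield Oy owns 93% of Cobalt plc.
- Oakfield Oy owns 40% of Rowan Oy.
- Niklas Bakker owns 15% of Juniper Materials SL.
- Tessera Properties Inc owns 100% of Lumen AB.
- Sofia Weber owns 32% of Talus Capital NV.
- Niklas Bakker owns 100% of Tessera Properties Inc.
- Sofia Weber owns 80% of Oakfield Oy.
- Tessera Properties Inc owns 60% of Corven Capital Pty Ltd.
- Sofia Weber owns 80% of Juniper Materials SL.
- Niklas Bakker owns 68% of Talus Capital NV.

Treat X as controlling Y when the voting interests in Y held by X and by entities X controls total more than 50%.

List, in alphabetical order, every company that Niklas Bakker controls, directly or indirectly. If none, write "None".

Niklas holds 100% of Tessera, so Niklas controls Tessera.
Niklas holds 68% of Talus, so Niklas controls Talus.
Talus holds 100% of Nordquist, so Niklas controls Nordquist.
Tessera holds 100% of Lumen, so Niklas controls Lumen.
Talus and Tessera together hold 29% + 60% = 89% of Corven, so Niklas controls Corven.
Niklas holds 60% of Rowan, so Niklas controls Rowan.
No other company's threshold is met.

Corven Capital Pty Ltd, Lumen AB, Nordquist Infrastructure Kft, Rowan Oy, Talus Capital NV, Tessera Properties Inc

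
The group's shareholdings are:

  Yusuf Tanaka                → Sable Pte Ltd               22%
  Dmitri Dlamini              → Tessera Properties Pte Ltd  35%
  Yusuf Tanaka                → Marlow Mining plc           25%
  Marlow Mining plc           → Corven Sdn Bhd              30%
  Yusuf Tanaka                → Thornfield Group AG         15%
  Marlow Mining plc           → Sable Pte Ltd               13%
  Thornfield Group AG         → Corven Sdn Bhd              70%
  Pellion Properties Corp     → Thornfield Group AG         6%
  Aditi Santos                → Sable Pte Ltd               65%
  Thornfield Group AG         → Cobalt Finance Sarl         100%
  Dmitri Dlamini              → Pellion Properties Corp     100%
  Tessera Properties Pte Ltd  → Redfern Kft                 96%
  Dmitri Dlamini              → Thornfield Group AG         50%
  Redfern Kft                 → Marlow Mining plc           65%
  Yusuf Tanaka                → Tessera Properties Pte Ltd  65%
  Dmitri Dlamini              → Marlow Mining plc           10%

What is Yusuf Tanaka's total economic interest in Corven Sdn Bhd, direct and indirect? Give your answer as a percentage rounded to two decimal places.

Yusuf reaches Corven along 3 paths.
Via Marlow: 25% × 30% = 7.5%.
Via Tessera → Redfern → Marlow: 65% × 96% × 65% × 30% = 12.168%.
Via Thornfield: 15% × 70% = 10.5%.
Total: 7.5% + 12.168% + 10.5% = 30.168%.
Rounded: 30.17%.

30.17%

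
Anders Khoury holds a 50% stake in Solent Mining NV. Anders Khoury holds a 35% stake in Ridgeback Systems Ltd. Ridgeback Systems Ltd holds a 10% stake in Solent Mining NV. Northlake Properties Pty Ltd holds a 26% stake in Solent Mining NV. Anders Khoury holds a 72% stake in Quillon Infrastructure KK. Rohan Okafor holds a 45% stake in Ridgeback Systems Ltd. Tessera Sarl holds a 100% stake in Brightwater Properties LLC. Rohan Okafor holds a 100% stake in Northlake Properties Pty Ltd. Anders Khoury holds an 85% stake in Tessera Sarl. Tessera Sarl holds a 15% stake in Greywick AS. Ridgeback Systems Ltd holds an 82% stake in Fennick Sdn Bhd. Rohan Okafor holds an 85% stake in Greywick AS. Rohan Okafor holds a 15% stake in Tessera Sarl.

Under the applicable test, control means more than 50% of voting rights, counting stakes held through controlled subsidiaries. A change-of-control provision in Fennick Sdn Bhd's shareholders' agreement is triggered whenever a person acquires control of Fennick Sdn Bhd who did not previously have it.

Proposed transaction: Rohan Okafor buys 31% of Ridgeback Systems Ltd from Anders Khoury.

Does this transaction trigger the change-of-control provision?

Yes

The purchase adds only to Rohan's holdings (Anders's stake shrinks), so Rohan is the only person who could newly come to control Fennick.
Rohan holds 100% of Northlake, so Rohan controls Northlake.
Rohan holds 85% of Greywick, so Rohan controls Greywick.
Neither Rohan nor any entity Rohan controls holds any voting interest in Fennick.
So before the transaction, Rohan does not control Fennick.
After the purchase, Rohan's direct stake in Ridgeback rises to 45% + 31% = 76%, and Anders's stake falls to 4%.
Rohan holds 76% of Ridgeback, so Rohan controls Ridgeback.
Ridgeback holds 82% of Fennick, so Rohan controls Fennick.
Rohan did not control Fennick before and does after, so the clause is triggered.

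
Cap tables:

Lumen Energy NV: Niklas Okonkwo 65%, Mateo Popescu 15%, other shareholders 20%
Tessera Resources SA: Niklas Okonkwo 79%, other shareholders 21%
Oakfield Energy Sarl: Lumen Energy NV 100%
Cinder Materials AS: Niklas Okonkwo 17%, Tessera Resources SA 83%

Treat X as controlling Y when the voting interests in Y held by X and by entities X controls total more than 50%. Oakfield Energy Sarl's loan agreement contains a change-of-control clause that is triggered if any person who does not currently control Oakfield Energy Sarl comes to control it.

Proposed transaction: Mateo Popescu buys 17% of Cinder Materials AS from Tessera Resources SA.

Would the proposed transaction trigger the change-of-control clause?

No

The purchase adds only to Mateo's holdings (Tessera's stake shrinks), so Mateo is the only person who could newly come to control Oakfield.
Mateo's largest direct stake is 15% in Lumen, which does not meet the threshold, so Mateo controls no company.
Neither Mateo nor any entity Mateo controls holds any voting interest in Oakfield.
So before the transaction, Mateo does not control Oakfield.
After the purchase, Mateo holds 17% of Cinder directly, and Tessera's stake falls to 66%.
Mateo's side now holds 17% of Cinder, not > 50%, so Mateo still does not control Cinder.
After the transaction, neither Mateo nor any entity Mateo controls holds a voting interest in Oakfield, so Mateo still does not control it.
No new person acquires control, so the clause is not triggered.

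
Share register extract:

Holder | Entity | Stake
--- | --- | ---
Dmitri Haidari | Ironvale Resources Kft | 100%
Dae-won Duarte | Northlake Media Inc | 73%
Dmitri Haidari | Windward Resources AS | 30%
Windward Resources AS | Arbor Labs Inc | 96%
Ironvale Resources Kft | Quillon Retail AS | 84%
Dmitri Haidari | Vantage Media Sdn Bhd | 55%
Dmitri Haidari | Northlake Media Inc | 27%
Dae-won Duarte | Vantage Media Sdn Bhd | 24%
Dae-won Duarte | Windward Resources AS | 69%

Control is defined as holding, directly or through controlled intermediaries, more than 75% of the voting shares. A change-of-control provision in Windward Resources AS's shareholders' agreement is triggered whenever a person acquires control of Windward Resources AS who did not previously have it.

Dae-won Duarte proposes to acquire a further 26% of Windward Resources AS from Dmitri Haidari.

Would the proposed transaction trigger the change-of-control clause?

Yes

The purchase adds only to Dae-won's holdings (Dmitri's stake shrinks), so Dae-won is the only person who could newly come to control Windward.
Dae-won's largest direct stake is 73% in Northlake, which does not meet the threshold, so Dae-won controls no company.
In Windward, Dae-won's side holds only 69%, not > 75%.
So before the transaction, Dae-won does not control Windward.
After the purchase, Dae-won's direct stake in Windward rises to 69% + 26% = 95%, and Dmitri's stake falls to 4%.
Dae-won holds 95% of Windward, so Dae-won controls Windward.
Dae-won did not control Windward before and does after, so the clause is triggered.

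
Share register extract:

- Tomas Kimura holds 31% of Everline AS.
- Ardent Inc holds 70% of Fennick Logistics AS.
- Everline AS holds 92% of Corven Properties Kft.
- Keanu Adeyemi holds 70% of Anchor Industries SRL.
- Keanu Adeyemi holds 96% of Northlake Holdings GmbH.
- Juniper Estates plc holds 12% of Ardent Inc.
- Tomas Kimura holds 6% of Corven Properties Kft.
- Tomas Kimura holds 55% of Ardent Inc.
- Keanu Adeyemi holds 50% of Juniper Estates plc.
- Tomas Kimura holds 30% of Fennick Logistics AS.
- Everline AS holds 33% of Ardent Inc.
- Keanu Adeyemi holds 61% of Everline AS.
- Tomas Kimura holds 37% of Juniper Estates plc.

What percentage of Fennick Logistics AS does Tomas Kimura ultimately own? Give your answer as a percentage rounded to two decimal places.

78.77%

Tomas reaches Fennick along 4 paths.
Via Ardent: 55% × 70% = 38.5%.
Via Juniper → Ardent: 37% × 12% × 70% = 3.108%.
Via Everline → Ardent: 31% × 33% × 70% = 7.161%.
Direct stake: 30% = 30%.
Total: 38.5% + 3.108% + 7.161% + 30% = 78.769%.
Rounded: 78.77%.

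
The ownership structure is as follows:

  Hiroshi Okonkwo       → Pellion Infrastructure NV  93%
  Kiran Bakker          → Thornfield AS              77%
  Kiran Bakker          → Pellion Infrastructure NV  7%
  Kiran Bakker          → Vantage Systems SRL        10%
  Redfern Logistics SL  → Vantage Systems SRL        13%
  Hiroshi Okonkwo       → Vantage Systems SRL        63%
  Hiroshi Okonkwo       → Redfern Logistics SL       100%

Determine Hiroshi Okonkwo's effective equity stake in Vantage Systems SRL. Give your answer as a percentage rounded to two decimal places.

Hiroshi reaches Vantage along 2 paths.
Direct stake: 63% = 63%.
Via Redfern: 100% × 13% = 13%.
Total: 63% + 13% = 76%.
Rounded: 76.00%.

76.00%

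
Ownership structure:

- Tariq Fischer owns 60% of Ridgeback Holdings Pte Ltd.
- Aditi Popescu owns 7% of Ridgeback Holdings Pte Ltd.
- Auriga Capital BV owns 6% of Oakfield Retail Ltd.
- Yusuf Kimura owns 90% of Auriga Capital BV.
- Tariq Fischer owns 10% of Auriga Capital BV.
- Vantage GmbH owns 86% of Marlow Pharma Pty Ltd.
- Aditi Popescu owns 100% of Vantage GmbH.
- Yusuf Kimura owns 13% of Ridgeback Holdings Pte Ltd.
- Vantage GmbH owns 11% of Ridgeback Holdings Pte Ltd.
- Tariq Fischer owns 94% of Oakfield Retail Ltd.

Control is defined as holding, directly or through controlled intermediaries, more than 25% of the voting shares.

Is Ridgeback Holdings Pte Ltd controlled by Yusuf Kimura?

Yusuf holds 90% of Auriga, so Yusuf controls Auriga.
In Ridgeback, Yusuf's side holds only 13%, not > 25%.
So Yusuf does not control Ridgeback.

No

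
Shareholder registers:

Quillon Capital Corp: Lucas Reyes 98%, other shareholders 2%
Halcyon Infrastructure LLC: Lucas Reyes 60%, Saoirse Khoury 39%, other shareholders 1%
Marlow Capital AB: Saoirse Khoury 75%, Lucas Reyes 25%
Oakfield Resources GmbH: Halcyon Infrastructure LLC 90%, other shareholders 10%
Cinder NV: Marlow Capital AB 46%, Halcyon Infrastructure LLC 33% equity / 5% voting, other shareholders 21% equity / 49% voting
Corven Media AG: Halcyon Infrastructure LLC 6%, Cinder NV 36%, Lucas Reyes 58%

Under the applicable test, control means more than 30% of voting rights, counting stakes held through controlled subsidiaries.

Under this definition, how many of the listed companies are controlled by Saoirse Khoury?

Saoirse holds 39% of Halcyon, so Saoirse controls Halcyon.
Saoirse holds 75% of Marlow, so Saoirse controls Marlow.
Halcyon holds 90% of Oakfield, so Saoirse controls Oakfield.
Marlow and Halcyon together hold 46% + 5% = 51% of Cinder, so Saoirse controls Cinder.
Halcyon and Cinder together hold 6% + 36% = 42% of Corven, so Saoirse controls Corven.
No other company's threshold is met.
Saoirse controls 5 companies.

5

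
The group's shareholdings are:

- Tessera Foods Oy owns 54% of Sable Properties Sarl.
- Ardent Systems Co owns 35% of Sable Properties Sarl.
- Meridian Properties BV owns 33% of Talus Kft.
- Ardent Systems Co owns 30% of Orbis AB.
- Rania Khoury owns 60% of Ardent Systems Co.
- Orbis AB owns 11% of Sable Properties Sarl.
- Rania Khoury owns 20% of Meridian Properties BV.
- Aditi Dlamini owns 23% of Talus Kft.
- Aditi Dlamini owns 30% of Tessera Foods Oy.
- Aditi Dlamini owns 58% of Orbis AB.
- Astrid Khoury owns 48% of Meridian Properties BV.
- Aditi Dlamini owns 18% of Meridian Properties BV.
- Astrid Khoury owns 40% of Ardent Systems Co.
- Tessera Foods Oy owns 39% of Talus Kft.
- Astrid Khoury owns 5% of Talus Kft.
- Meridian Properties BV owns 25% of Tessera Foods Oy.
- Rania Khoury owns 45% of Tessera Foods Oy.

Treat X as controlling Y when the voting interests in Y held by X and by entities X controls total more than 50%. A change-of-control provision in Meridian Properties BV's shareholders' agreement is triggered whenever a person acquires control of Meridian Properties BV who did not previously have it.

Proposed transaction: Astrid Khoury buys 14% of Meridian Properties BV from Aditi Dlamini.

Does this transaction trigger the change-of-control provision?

The purchase adds only to Astrid's holdings (Aditi's stake shrinks), so Astrid is the only person who could newly come to control Meridian.
Astrid's largest direct stake is 48% in Meridian, which does not meet the threshold, so Astrid controls no company.
In Meridian, Astrid's side holds only 48%, not > 50%.
So before the transaction, Astrid does not control Meridian.
After the purchase, Astrid's direct stake in Meridian rises to 48% + 14% = 62%, and Aditi's stake falls to 4%.
Astrid holds 62% of Meridian, so Astrid controls Meridian.
Astrid did not control Meridian before and does after, so the clause is triggered.

Yes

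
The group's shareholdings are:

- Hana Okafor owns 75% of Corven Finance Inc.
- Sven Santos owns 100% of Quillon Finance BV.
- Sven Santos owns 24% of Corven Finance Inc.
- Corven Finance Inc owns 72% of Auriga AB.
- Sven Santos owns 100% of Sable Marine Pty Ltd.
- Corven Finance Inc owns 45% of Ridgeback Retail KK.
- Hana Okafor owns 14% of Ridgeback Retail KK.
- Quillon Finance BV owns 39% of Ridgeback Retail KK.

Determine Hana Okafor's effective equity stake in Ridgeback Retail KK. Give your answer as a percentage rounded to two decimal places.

47.75%

Hana reaches Ridgeback along 2 paths.
Direct stake: 14% = 14%.
Via Corven: 75% × 45% = 33.75%.
Total: 14% + 33.75% = 47.75%.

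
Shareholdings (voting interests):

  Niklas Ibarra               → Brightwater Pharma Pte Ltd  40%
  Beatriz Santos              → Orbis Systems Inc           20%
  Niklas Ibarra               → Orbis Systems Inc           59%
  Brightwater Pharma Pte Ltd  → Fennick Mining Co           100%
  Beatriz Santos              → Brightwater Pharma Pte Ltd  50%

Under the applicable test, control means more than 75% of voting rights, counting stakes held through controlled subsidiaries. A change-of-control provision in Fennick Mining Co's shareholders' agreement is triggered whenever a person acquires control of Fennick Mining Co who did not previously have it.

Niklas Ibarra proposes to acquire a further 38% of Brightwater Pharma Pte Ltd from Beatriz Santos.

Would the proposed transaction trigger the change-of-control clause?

Yes

The purchase adds only to Niklas's holdings (Beatriz's stake shrinks), so Niklas is the only person who could newly come to control Fennick.
Niklas's largest direct stake is 59% in Orbis, which does not meet the threshold, so Niklas controls no company.
Neither Niklas nor any entity Niklas controls holds any voting interest in Fennick.
So before the transaction, Niklas does not control Fennick.
After the purchase, Niklas's direct stake in Brightwater rises to 40% + 38% = 78%, and Beatriz's stake falls to 12%.
Niklas holds 78% of Brightwater, so Niklas controls Brightwater.
Brightwater holds 100% of Fennick, so Niklas controls Fennick.
Niklas did not control Fennick before and does after, so the clause is triggered.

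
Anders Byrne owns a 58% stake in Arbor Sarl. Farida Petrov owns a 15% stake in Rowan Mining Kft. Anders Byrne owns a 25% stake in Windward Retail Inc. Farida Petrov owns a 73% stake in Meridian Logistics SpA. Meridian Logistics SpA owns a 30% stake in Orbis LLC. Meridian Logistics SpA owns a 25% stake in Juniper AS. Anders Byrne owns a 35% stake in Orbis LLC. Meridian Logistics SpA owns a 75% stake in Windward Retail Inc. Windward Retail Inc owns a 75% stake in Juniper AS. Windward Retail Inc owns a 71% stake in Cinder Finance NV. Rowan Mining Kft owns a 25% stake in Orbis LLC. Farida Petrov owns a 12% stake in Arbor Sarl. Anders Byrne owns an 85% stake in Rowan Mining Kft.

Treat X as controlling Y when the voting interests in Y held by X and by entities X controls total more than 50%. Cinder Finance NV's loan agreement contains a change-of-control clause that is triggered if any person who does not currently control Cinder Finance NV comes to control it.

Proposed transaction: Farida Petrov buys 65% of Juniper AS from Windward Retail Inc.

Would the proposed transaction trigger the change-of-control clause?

No

The purchase adds only to Farida's holdings (Windward's stake shrinks), so Farida is the only person who could newly come to control Cinder.
Farida holds 73% of Meridian, so Farida controls Meridian.
Meridian holds 75% of Windward, so Farida controls Windward.
Windward holds 71% of Cinder, so Farida controls Cinder.
So Farida already controls Cinder before the transaction.
After the purchase, Farida holds 65% of Juniper directly, and Windward's stake falls to 10%.
Farida controlled Cinder already, so this is not a new person acquiring control; every other person's position is unchanged or reduced.
No new person acquires control, so the clause is not triggered.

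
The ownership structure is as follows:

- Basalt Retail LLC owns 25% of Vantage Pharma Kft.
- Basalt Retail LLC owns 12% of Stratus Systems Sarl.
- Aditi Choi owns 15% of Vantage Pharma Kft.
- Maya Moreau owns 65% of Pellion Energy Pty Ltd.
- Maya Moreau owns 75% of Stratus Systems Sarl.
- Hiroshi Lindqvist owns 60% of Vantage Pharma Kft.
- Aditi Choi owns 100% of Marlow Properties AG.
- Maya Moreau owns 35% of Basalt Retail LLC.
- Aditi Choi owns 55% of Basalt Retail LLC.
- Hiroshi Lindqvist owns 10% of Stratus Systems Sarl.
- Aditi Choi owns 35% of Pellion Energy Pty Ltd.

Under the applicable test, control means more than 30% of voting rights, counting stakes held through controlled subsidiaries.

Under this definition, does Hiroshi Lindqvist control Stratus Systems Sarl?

No

Hiroshi holds 60% of Vantage, so Hiroshi controls Vantage.
In Stratus, Hiroshi's side holds only 10%, not > 30%.
So Hiroshi does not control Stratus.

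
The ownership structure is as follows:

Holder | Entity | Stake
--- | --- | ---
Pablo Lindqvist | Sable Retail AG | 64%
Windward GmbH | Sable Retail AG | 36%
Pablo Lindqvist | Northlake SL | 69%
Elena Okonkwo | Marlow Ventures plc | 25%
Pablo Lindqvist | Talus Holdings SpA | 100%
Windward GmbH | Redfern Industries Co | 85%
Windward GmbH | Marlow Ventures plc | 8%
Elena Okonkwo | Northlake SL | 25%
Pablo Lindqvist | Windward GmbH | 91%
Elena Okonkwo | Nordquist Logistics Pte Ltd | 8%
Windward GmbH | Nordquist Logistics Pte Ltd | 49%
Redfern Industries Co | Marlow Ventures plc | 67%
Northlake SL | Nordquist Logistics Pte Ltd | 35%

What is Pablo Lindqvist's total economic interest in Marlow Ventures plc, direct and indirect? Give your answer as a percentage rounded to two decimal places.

Pablo reaches Marlow along 2 paths.
Via Windward: 91% × 8% = 7.28%.
Via Windward → Redfern: 91% × 85% × 67% = 51.8245%.
Total: 7.28% + 51.8245% = 59.1045%.
Rounded: 59.10%.

59.10%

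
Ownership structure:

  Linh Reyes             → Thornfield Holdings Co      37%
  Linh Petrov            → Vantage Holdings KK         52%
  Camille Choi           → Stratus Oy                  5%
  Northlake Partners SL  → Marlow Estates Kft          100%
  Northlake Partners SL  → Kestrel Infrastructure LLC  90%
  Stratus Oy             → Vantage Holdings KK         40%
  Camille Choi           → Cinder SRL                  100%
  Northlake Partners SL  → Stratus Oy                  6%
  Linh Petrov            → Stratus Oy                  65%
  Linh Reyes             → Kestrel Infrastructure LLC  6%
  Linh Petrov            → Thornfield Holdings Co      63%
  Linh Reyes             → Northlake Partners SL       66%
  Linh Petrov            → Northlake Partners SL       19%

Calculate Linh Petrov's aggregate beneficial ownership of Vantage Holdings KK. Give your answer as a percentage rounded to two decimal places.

78.46%

Linh Petrov reaches Vantage along 3 paths.
Via Stratus: 65% × 40% = 26%.
Via Northlake → Stratus: 19% × 6% × 40% = 0.456%.
Direct stake: 52% = 52%.
Total: 26% + 0.456% + 52% = 78.456%.
Rounded: 78.46%.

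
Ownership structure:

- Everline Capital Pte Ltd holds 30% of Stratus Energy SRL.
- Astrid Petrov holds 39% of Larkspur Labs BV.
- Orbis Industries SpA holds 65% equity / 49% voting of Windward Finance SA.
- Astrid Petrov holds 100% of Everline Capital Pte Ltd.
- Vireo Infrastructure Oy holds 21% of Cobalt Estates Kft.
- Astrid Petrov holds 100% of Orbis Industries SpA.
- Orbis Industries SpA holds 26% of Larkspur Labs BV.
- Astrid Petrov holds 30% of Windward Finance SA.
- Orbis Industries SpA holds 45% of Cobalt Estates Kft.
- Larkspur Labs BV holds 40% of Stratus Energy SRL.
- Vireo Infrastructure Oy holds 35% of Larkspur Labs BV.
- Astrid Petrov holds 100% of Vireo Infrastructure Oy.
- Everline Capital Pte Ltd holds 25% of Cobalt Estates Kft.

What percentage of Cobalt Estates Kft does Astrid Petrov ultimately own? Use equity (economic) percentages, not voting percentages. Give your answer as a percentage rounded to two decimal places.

91.00%

Astrid reaches Cobalt along 3 paths.
Via Orbis: 100% × 45% = 45%.
Via Vireo: 100% × 21% = 21%.
Via Everline: 100% × 25% = 25%.
Total: 45% + 21% + 25% = 91%.
Rounded: 91.00%.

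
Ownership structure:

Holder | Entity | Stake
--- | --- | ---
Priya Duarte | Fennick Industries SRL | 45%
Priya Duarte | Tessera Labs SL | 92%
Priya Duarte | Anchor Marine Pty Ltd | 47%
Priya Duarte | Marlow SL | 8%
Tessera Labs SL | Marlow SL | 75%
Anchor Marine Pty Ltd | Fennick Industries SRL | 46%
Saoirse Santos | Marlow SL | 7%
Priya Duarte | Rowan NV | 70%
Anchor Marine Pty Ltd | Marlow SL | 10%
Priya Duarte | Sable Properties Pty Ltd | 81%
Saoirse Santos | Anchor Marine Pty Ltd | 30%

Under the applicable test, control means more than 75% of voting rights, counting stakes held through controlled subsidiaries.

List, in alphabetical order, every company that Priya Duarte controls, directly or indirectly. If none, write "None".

Priya holds 92% of Tessera, so Priya controls Tessera.
Priya holds 81% of Sable, so Priya controls Sable.
Tessera and Priya together hold 75% + 8% = 83% of Marlow, so Priya controls Marlow.
No other company's threshold is met.

Marlow SL, Sable Properties Pty Ltd, Tessera Labs SL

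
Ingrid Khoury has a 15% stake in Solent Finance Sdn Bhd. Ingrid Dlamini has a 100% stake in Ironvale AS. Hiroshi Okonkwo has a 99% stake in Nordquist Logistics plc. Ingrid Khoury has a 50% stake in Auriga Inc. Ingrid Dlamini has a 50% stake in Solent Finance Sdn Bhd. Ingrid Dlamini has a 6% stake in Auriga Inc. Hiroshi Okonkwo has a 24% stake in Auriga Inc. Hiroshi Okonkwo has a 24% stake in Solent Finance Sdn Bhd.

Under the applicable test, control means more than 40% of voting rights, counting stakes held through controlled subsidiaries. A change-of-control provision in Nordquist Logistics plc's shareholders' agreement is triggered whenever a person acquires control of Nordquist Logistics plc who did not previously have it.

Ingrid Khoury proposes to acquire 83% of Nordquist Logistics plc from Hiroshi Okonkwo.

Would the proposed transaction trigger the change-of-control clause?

The purchase adds only to Ingrid Khoury's holdings (Hiroshi's stake shrinks), so Ingrid Khoury is the only person who could newly come to control Nordquist.
Ingrid Khoury holds 50% of Auriga, so Ingrid Khoury controls Auriga.
Neither Ingrid Khoury nor any entity Ingrid Khoury controls holds any voting interest in Nordquist.
So before the transaction, Ingrid Khoury does not control Nordquist.
After the purchase, Ingrid Khoury holds 83% of Nordquist directly, and Hiroshi's stake falls to 16%.
Ingrid Khoury holds 83% of Nordquist, so Ingrid Khoury controls Nordquist.
Ingrid Khoury did not control Nordquist before and does after, so the clause is triggered.

Yes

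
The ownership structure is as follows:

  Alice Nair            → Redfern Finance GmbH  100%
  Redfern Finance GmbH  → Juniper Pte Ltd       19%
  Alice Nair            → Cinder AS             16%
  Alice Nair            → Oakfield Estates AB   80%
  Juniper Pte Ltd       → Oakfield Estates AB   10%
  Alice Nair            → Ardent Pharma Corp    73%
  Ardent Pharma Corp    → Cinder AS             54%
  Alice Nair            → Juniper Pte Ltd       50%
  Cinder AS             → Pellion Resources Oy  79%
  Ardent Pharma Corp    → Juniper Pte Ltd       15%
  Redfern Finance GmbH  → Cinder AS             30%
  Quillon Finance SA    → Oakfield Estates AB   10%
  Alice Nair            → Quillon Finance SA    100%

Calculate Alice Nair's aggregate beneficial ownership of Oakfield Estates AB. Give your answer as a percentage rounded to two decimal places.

98.00%

Alice reaches Oakfield along 5 paths.
Direct stake: 80% = 80%.
Via Redfern → Juniper: 100% × 19% × 10% = 1.9%.
Via Juniper: 50% × 10% = 5%.
Via Ardent → Juniper: 73% × 15% × 10% = 1.095%.
Via Quillon: 100% × 10% = 10%.
Total: 80% + 1.9% + 5% + 1.095% + 10% = 97.995%.
Rounded: 98.00%.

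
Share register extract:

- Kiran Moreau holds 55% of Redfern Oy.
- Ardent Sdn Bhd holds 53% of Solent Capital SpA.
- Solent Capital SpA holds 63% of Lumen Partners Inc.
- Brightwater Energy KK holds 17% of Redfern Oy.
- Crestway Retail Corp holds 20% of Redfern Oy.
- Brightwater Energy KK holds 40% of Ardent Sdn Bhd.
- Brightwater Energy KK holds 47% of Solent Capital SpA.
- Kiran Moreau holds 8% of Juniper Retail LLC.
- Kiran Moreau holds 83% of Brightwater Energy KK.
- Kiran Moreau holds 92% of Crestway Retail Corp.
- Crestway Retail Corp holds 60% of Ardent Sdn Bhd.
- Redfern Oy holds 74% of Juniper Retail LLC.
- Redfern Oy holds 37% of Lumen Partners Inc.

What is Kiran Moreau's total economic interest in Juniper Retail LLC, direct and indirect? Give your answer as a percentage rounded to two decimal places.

Kiran reaches Juniper along 4 paths.
Via Brightwater → Redfern: 83% × 17% × 74% = 10.4414%.
Via Redfern: 55% × 74% = 40.7%.
Via Crestway → Redfern: 92% × 20% × 74% = 13.616%.
Direct stake: 8% = 8%.
Total: 10.4414% + 40.7% + 13.616% + 8% = 72.7574%.
Rounded: 72.76%.

72.76%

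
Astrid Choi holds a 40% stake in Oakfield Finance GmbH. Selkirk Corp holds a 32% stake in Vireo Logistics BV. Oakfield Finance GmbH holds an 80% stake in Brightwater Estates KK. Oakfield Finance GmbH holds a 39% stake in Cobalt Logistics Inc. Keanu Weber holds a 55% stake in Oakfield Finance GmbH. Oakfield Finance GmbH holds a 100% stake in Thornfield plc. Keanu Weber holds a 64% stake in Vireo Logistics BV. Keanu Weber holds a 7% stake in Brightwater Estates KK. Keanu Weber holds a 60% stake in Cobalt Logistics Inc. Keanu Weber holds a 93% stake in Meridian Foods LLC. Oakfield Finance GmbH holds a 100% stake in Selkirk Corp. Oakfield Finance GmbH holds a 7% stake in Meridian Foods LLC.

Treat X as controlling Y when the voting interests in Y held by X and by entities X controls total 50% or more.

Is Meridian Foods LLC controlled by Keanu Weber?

Yes

Keanu holds 55% of Oakfield, so Keanu controls Oakfield.
Keanu and Oakfield together hold 93% + 7% = 100% of Meridian, so Keanu controls Meridian.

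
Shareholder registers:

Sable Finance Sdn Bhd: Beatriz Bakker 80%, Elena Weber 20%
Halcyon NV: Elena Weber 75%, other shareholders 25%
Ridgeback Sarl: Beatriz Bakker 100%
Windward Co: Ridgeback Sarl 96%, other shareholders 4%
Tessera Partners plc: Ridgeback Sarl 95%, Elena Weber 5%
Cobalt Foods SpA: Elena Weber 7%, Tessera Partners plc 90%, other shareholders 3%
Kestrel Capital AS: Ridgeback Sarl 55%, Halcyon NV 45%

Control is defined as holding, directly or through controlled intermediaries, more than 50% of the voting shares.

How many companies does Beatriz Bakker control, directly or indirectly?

6

Beatriz holds 80% of Sable, so Beatriz controls Sable.
Beatriz holds 100% of Ridgeback, so Beatriz controls Ridgeback.
Ridgeback holds 96% of Windward, so Beatriz controls Windward.
Ridgeback holds 95% of Tessera, so Beatriz controls Tessera.
Tessera holds 90% of Cobalt, so Beatriz controls Cobalt.
Ridgeback holds 55% of Kestrel, so Beatriz controls Kestrel.
No other company's threshold is met.
Beatriz controls 6 companies.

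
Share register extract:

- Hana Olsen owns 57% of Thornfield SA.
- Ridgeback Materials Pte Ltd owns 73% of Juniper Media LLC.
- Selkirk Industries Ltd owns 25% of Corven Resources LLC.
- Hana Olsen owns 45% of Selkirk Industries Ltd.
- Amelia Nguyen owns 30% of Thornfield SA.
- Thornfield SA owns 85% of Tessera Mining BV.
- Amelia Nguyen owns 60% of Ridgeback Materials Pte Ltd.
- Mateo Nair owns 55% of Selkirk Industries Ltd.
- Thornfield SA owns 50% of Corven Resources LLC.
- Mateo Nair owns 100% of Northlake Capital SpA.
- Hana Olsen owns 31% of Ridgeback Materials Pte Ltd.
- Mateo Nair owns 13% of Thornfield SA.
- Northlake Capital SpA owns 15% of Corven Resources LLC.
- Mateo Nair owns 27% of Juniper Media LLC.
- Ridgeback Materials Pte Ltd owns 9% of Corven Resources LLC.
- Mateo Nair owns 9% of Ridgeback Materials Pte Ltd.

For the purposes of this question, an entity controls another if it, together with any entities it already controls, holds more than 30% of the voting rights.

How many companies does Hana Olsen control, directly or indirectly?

6

Hana holds 57% of Thornfield, so Hana controls Thornfield.
Hana holds 31% of Ridgeback, so Hana controls Ridgeback.
Hana holds 45% of Selkirk, so Hana controls Selkirk.
Thornfield holds 85% of Tessera, so Hana controls Tessera.
Ridgeback holds 73% of Juniper, so Hana controls Juniper.
Thornfield and Selkirk and Ridgeback together hold 50% + 25% + 9% = 84% of Corven, so Hana controls Corven.
No other company's threshold is met.
Hana controls 6 companies.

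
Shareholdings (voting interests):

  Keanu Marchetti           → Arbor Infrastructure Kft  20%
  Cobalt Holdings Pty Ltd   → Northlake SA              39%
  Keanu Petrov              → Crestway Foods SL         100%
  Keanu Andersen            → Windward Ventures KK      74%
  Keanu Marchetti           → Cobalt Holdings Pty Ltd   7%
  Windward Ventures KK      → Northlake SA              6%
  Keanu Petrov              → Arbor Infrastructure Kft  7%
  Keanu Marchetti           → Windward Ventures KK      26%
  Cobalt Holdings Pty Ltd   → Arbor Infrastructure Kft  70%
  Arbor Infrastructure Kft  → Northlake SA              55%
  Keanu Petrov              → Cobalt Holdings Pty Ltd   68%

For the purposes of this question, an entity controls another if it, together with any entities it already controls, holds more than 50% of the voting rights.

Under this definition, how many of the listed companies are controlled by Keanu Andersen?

Keanu Andersen holds 74% of Windward, so Keanu Andersen controls Windward.
No other company's threshold is met.
Keanu Andersen controls 1 company.

1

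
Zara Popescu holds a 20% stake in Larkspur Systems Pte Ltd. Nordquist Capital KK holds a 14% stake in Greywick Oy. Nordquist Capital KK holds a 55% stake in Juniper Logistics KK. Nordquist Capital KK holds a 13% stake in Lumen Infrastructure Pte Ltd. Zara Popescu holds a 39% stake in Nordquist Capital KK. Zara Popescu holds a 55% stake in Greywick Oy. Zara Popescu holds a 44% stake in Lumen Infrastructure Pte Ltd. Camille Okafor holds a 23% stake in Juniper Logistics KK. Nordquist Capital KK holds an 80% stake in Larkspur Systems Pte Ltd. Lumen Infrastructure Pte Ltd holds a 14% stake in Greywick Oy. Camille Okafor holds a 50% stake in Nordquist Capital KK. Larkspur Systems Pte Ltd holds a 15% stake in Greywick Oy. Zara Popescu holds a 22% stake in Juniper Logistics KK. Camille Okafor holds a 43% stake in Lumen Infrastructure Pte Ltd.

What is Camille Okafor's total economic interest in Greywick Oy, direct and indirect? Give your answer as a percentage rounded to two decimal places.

Camille reaches Greywick along 4 paths.
Via Nordquist: 50% × 14% = 7%.
Via Nordquist → Larkspur: 50% × 80% × 15% = 6%.
Via Nordquist → Lumen: 50% × 13% × 14% = 0.91%.
Via Lumen: 43% × 14% = 6.02%.
Total: 7% + 6% + 0.91% + 6.02% = 19.93%.

19.93%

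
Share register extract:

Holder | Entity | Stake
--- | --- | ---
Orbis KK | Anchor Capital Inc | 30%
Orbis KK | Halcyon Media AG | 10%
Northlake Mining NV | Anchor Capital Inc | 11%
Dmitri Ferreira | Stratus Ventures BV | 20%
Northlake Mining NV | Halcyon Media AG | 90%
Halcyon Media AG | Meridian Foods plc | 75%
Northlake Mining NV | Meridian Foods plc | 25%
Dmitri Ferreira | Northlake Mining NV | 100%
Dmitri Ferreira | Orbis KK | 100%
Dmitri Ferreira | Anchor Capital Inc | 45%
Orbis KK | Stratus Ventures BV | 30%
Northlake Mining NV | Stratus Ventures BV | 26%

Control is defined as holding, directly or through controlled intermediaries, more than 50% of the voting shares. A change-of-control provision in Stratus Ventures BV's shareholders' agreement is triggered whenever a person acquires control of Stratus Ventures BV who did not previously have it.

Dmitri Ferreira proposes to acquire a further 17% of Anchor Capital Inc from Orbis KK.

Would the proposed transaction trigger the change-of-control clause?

The purchase adds only to Dmitri's holdings (Orbis's stake shrinks), so Dmitri is the only person who could newly come to control Stratus.
Dmitri holds 100% of Northlake, so Dmitri controls Northlake.
Dmitri holds 100% of Orbis, so Dmitri controls Orbis.
Dmitri and Orbis and Northlake together hold 20% + 30% + 26% = 76% of Stratus, so Dmitri controls Stratus.
So Dmitri already controls Stratus before the transaction.
After the purchase, Dmitri's direct stake in Anchor rises to 45% + 17% = 62%, and Orbis's stake falls to 13%.
Dmitri controlled Stratus already, so this is not a new person acquiring control; every other person's position is unchanged or reduced.
No new person acquires control, so the clause is not triggered.

No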